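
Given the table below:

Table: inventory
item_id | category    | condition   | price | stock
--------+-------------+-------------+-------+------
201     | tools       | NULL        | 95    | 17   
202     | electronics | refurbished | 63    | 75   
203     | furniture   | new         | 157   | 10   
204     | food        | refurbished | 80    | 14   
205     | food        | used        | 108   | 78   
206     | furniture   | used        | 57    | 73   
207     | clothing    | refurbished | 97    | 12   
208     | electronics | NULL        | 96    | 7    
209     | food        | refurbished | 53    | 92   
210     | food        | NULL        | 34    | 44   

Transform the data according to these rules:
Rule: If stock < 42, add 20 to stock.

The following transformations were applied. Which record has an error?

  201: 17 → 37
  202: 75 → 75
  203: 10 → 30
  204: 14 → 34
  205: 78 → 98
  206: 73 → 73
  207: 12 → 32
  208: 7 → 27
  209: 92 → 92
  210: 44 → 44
Record 205 has an error. The correct transformed value should be 78, not 98.

Step 1: Check each record against the rule
Step 2: Record 205 has stock = 78
Step 3: Since 78 >= 42, the bonus should not have been applied
Step 4: Correct value = 78, but claimed value = 98
Conclusion: Record 205 has the error.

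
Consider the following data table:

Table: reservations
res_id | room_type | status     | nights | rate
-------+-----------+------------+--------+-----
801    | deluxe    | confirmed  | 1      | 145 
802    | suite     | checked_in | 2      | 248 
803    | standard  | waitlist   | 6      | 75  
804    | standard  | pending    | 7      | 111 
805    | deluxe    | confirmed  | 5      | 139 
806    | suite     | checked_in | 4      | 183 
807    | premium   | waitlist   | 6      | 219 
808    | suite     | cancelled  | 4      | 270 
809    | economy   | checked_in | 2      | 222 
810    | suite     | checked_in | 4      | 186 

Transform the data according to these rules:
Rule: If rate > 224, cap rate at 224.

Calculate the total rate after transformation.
1728

Step 1: 2 records have rate > 224
Step 2: These records originally summed to 518
Step 3: After capping: 2 × 224 = 448
Step 4: Unaffected records sum: 1280
Step 5: Final sum = 448 + 1280 = 1728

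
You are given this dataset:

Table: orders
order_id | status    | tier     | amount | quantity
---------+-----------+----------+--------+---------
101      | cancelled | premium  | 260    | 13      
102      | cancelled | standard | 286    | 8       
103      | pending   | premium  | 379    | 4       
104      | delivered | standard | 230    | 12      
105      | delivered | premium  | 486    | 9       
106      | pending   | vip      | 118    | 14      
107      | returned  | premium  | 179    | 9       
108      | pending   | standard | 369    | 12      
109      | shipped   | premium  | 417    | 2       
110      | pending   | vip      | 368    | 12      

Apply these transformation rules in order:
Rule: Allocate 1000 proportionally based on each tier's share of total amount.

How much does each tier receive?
premium: 556.6, standard: 286.22, vip: 157.18

Step 1: Calculate total amount = 3092
Step 2: Calculate each tier's proportion:
  premium: 1721/3092 = 55.66% → 556.6
  standard: 885/3092 = 28.62% → 286.22
  vip: 486/3092 = 15.72% → 157.18
Step 3: Verify: sum of allocations ≈ 1000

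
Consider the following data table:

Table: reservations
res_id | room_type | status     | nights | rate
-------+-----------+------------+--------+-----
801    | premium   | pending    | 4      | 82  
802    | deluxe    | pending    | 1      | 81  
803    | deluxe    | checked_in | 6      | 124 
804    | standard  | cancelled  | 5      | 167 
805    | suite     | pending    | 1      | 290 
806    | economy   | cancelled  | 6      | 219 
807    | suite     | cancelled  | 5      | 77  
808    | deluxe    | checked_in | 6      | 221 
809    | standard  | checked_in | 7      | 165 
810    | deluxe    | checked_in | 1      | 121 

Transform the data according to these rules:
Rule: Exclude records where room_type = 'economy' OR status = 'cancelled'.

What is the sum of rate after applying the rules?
1084

Step 1: Find records where room_type = 'economy' OR status = 'cancelled'
Step 2: 3 records match, summing to 463
Step 3: Original sum: 1547
Step 4: Remaining sum = 1547 - 463 = 1084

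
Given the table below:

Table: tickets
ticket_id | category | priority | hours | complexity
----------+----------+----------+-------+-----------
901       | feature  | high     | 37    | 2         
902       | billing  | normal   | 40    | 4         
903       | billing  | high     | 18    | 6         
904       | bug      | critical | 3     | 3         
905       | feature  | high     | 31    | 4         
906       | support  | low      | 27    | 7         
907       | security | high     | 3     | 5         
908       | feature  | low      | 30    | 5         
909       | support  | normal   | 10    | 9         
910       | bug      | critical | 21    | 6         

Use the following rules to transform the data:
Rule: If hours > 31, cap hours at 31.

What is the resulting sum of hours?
205

Step 1: 2 records have hours > 31
Step 2: These records originally summed to 77
Step 3: After capping: 2 × 31 = 62
Step 4: Unaffected records sum: 143
Step 5: Final sum = 62 + 143 = 205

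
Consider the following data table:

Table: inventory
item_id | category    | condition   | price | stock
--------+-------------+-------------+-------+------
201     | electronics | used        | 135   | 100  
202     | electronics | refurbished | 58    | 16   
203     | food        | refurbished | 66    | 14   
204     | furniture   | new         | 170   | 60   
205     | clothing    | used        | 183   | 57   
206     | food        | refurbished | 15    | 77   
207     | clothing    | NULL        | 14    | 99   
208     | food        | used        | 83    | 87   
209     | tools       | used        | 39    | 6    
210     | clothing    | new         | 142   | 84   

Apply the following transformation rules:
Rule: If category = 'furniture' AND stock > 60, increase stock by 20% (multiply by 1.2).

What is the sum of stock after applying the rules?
600

Step 1: Find records where category = 'furniture' AND stock > 60
Step 2: 0 records match, summing to 0
Step 3: After multiplier: 0 × 1.2 = 0.0
Step 4: Unaffected records sum: 600
Step 5: Final sum = 0.0 + 600 = 600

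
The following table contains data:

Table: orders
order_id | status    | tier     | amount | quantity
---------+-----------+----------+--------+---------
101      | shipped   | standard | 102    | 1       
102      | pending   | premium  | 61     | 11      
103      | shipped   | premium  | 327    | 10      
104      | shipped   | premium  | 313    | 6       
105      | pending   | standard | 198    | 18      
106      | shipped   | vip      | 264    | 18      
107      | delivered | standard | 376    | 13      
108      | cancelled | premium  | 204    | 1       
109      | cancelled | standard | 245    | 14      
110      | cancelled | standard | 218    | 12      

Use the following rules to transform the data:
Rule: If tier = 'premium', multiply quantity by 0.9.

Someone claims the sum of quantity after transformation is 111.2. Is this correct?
No, the correct result is 101.2.

Step 1: Calculate the correct sum after transformation
Step 2: Apply multiplier 0.9 to records where tier = 'premium'
Step 3: Correct result = 101.2
Step 4: Claimed result = 111.2
Step 5: 101.2 ≠ 111.2
Conclusion: The claimed result is incorrect. The correct answer is 101.2.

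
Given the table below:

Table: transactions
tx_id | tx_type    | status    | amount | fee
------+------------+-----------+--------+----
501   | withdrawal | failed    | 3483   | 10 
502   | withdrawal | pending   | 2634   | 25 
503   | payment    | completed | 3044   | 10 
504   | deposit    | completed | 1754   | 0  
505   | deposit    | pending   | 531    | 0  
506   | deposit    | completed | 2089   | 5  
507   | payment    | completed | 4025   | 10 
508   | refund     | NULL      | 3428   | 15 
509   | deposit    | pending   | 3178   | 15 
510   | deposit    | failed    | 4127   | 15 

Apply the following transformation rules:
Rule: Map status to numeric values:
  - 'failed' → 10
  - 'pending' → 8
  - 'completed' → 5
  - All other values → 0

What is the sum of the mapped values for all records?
64

Step 1: Apply mapping to each record
Step 2: Count by status:
  'failed': 2 records × 10 = 20
  'pending': 3 records × 8 = 24
  'completed': 4 records × 5 = 20
Step 3: Sum all mapped values = 64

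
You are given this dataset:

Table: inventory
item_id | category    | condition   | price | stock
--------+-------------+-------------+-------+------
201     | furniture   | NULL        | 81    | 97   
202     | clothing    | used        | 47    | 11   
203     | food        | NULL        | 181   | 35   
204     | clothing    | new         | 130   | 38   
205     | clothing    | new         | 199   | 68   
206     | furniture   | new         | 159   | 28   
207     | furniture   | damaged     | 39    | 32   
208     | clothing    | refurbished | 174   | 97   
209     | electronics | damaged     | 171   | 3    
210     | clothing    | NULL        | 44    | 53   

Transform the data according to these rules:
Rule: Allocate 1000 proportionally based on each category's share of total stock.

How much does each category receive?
clothing: 577.92, electronics: 6.49, food: 75.76, furniture: 339.83

Step 1: Calculate total stock = 462
Step 2: Calculate each category's proportion:
  clothing: 267/462 = 57.79% → 577.92
  electronics: 3/462 = 0.65% → 6.49
  food: 35/462 = 7.58% → 75.76
  furniture: 157/462 = 33.98% → 339.83
Step 3: Verify: sum of allocations ≈ 1000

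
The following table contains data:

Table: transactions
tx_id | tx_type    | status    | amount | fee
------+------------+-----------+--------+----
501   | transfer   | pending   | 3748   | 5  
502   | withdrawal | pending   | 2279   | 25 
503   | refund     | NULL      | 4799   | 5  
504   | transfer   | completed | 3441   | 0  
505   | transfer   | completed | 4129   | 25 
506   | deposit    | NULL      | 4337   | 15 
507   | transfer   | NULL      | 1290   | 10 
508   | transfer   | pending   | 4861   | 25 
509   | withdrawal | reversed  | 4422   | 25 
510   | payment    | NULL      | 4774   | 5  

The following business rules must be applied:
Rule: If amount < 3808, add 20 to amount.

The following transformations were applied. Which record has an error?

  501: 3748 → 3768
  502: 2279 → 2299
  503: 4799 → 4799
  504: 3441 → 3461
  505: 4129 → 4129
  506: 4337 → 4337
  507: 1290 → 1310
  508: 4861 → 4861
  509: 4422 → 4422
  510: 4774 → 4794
Record 510 has an error. The correct transformed value should be 4774, not 4794.

Step 1: Check each record against the rule
Step 2: Record 510 has amount = 4774
Step 3: Since 4774 >= 3808, the bonus should not have been applied
Step 4: Correct value = 4774, but claimed value = 4794
Conclusion: Record 510 has the error.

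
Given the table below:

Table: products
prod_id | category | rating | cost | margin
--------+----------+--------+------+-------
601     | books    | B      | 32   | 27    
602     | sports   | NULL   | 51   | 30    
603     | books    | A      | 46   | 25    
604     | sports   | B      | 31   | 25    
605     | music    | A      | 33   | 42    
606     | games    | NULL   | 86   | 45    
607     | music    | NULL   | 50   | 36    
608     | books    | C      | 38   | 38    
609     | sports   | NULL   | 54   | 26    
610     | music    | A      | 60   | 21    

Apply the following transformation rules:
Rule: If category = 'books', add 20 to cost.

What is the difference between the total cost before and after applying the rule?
60

Step 1: Original sum of cost = 481
Step 2: 3 records have category = 'books'
Step 3: Each affected record changes by 20
Step 4: Total change = 3 × 20 = 60
Step 5: New sum = 481 + 60 = 541
Step 6: Difference = |541 - 481| = 60
        (Sum increased by 60)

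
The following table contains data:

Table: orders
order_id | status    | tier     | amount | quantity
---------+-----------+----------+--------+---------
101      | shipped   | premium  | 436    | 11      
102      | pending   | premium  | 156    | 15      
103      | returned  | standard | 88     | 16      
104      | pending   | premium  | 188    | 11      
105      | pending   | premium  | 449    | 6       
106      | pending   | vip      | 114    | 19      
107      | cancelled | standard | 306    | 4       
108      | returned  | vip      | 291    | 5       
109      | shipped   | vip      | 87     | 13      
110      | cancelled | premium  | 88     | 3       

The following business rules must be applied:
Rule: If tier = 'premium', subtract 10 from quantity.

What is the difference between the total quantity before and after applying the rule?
50

Step 1: Original sum of quantity = 103
Step 2: 5 records have tier = 'premium'
Step 3: Each affected record changes by -10
Step 4: Total change = 5 × -10 = -50
Step 5: New sum = 103 + -50 = 53
Step 6: Difference = |53 - 103| = 50
        (Sum decreased by 50)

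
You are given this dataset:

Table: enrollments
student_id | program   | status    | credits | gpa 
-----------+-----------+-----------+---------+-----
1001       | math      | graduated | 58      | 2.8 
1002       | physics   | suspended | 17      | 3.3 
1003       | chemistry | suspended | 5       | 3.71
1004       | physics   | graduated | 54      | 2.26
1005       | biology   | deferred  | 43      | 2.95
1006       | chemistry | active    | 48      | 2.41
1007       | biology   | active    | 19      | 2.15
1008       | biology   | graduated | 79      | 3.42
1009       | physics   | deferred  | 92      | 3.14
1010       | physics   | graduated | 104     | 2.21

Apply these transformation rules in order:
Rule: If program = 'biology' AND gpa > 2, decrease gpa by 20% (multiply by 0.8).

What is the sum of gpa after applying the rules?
26.65

Step 1: Find records where program = 'biology' AND gpa > 2
Step 2: 3 records match, summing to 8.52
Step 3: After multiplier: 8.52 × 0.8 = 6.82
Step 4: Unaffected records sum: 19.83
Step 5: Final sum = 6.82 + 19.83 = 26.65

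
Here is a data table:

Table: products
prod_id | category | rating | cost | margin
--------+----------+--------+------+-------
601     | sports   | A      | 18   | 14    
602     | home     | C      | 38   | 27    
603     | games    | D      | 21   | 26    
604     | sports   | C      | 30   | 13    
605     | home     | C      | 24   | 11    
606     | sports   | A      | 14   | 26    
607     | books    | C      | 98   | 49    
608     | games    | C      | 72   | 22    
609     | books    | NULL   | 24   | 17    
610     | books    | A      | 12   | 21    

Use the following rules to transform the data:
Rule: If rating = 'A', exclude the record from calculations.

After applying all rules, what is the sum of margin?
165

Step 1: Identify records where rating = 'A'
Step 2: The excluded records sum to 61
Step 3: Original total margin = 226
Step 4: Remaining total = 226 - 61 = 165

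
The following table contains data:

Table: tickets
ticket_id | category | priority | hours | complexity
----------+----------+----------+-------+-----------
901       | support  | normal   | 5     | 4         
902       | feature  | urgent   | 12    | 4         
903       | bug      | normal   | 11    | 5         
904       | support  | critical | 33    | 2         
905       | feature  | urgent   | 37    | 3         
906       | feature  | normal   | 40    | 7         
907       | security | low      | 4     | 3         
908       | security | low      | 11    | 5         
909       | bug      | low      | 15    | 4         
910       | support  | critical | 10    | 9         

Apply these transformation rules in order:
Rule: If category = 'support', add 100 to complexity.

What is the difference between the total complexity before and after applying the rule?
300

Step 1: Original sum of complexity = 46
Step 2: 3 records have category = 'support'
Step 3: Each affected record changes by 100
Step 4: Total change = 3 × 100 = 300
Step 5: New sum = 46 + 300 = 346
Step 6: Difference = |346 - 46| = 300
        (Sum increased by 300)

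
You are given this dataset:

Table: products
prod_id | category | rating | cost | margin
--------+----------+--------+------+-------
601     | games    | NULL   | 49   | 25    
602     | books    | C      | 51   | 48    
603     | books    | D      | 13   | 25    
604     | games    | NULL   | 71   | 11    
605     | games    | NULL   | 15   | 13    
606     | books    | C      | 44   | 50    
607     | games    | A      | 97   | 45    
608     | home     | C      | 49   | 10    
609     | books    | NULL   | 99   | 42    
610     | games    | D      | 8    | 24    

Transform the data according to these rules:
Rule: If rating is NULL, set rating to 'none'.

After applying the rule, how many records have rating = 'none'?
4

Step 1: Count records where rating IS NULL
Step 2: Found 4 records with NULL rating
Step 3: These records will have rating set to 'none'
Step 4: Records already having rating = 'none': 0
Step 5: Answer: 4 + 0 = 4 records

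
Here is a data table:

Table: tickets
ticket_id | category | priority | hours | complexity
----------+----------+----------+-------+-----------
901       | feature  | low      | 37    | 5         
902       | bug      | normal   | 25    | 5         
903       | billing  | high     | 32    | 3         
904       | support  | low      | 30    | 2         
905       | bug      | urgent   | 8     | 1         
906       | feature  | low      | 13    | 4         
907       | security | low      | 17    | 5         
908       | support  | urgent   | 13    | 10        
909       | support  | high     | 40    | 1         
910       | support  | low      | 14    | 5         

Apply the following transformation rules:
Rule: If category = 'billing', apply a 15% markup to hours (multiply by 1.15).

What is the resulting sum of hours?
233.8

Step 1: Records with category = 'billing' have total hours = 32
Step 2: Apply multiplier: 32 × 1.15 = 36.8
Step 3: Other records total: 197
Step 4: Final sum = 36.8 + 197 = 233.8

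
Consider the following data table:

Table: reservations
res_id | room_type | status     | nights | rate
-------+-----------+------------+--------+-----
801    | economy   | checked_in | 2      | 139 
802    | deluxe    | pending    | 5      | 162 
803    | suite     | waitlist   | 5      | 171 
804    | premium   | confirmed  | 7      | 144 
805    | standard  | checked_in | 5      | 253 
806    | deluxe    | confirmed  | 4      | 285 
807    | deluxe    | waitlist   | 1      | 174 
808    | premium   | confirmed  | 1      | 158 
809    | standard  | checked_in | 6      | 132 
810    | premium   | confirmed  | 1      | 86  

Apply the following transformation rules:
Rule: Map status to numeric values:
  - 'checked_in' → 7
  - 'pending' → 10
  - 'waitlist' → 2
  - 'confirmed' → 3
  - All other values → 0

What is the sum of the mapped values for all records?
47

Step 1: Apply mapping to each record
Step 2: Count by status:
  'checked_in': 3 records × 7 = 21
  'pending': 1 records × 10 = 10
  'waitlist': 2 records × 2 = 4
  'confirmed': 4 records × 3 = 12
Step 3: Sum all mapped values = 47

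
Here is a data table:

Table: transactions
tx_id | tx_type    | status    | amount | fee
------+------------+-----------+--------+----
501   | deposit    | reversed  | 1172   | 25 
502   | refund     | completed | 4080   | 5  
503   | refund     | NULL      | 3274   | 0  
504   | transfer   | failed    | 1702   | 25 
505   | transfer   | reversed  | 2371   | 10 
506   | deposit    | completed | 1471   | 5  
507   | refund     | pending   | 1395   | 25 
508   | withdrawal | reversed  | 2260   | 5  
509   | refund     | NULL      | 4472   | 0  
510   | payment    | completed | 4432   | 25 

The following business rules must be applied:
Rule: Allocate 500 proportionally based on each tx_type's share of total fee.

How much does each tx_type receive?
deposit: 120.0, payment: 100.0, refund: 120.0, transfer: 140.0, withdrawal: 20.0

Step 1: Calculate total fee = 125
Step 2: Calculate each tx_type's proportion:
  deposit: 30/125 = 24.00% → 120.0
  payment: 25/125 = 20.00% → 100.0
  refund: 30/125 = 24.00% → 120.0
  transfer: 35/125 = 28.00% → 140.0
  withdrawal: 5/125 = 4.00% → 20.0
Step 3: Verify: sum of allocations ≈ 500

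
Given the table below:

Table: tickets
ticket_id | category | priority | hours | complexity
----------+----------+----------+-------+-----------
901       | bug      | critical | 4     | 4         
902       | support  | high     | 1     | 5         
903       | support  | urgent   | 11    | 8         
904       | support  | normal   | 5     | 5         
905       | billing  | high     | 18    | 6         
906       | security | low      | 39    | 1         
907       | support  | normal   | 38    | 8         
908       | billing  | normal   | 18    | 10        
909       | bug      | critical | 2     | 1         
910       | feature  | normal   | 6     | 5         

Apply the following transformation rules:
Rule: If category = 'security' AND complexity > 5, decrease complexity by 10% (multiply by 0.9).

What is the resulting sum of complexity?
53

Step 1: Find records where category = 'security' AND complexity > 5
Step 2: 0 records match, summing to 0
Step 3: After multiplier: 0 × 0.9 = 0.0
Step 4: Unaffected records sum: 53
Step 5: Final sum = 0.0 + 53 = 53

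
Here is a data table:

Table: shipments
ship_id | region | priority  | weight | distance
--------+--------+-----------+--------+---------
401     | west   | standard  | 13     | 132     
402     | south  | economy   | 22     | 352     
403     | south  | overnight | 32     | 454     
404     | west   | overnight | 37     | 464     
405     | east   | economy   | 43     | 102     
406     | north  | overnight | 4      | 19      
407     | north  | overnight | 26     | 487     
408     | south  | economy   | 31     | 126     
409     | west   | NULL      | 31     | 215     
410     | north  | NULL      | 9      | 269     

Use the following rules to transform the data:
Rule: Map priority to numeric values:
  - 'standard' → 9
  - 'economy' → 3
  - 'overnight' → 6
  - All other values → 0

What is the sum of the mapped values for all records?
42

Step 1: Apply mapping to each record
Step 2: Count by status:
  'standard': 1 records × 9 = 9
  'economy': 3 records × 3 = 9
  'overnight': 4 records × 6 = 24
Step 3: Sum all mapped values = 42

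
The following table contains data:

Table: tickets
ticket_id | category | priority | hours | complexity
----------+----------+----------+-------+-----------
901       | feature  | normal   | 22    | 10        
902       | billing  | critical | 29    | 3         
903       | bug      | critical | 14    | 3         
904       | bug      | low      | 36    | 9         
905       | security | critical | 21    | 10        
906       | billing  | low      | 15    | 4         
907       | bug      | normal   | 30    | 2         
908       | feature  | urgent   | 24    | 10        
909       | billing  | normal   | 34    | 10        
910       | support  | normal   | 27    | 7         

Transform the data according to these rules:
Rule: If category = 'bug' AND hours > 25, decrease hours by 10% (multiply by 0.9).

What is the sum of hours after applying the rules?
245.4

Step 1: Find records where category = 'bug' AND hours > 25
Step 2: 2 records match, summing to 66
Step 3: After multiplier: 66 × 0.9 = 59.4
Step 4: Unaffected records sum: 186
Step 5: Final sum = 59.4 + 186 = 245.4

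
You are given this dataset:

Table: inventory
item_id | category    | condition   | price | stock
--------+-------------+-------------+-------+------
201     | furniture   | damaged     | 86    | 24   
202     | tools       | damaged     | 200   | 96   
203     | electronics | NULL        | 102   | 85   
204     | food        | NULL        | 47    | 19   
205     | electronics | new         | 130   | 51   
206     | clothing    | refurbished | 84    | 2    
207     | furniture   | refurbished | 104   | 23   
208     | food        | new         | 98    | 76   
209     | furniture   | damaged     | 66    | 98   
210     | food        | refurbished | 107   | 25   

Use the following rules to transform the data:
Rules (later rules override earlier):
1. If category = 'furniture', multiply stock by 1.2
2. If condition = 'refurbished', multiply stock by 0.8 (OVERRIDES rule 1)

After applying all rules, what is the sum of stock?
513.4

Step 1: Rule 2 takes priority for records with condition = 'refurbished'
  - 3 records: 50 × 0.8 = 40.0
Step 2: Rule 1 applies to remaining records with category = 'furniture'
  - 2 records: 122 × 1.2 = 146.4
Step 3: Other records unchanged: 327
Step 4: Final sum = 40.0 + 146.4 + 327 = 513.4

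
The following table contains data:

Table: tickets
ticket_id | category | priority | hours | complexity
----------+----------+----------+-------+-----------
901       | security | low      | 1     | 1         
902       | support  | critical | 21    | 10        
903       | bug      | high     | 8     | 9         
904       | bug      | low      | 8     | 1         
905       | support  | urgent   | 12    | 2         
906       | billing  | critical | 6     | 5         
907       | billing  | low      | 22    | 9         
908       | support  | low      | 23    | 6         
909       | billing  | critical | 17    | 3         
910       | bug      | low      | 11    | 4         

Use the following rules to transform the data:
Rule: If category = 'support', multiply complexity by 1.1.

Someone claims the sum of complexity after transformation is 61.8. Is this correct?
No, the correct result is 51.8.

Step 1: Calculate the correct sum after transformation
Step 2: Apply multiplier 1.1 to records where category = 'support'
Step 3: Correct result = 51.8
Step 4: Claimed result = 61.8
Step 5: 51.8 ≠ 61.8
Conclusion: The claimed result is incorrect. The correct answer is 51.8.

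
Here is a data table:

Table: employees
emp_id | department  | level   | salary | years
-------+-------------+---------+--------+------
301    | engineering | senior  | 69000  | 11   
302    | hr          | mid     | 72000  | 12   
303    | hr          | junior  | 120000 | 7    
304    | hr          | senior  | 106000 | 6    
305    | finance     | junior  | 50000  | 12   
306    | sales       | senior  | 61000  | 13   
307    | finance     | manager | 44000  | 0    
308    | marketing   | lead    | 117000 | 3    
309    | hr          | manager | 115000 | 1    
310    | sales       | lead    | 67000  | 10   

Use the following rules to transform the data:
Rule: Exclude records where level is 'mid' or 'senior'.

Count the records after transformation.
6

Step 1: Count records to exclude
  - 1 (mid) + 3 (senior) = 4 records
Step 2: Total records: 10
Step 3: Remaining = 10 - 4 = 6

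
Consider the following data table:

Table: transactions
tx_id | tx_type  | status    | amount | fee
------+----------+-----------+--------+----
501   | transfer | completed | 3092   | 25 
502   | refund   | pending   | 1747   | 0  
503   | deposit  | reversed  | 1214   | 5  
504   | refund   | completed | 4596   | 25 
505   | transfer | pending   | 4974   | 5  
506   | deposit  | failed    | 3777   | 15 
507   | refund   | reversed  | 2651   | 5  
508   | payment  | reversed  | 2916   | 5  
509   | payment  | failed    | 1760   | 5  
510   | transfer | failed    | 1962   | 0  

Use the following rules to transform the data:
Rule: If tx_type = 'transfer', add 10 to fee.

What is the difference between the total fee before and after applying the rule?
30

Step 1: Original sum of fee = 90
Step 2: 3 records have tx_type = 'transfer'
Step 3: Each affected record changes by 10
Step 4: Total change = 3 × 10 = 30
Step 5: New sum = 90 + 30 = 120
Step 6: Difference = |120 - 90| = 30
        (Sum increased by 30)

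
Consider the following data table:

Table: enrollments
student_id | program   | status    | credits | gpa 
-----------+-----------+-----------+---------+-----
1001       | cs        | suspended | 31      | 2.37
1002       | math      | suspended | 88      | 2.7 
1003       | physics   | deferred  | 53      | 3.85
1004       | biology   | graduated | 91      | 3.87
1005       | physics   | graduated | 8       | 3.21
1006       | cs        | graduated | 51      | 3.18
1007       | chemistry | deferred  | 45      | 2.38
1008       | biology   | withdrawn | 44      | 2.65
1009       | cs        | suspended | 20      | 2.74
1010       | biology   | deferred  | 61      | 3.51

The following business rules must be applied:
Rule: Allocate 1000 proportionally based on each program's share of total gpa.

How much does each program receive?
biology: 329.28, chemistry: 78.14, cs: 272.16, math: 88.64, physics: 231.78

Step 1: Calculate total gpa = 30.46
Step 2: Calculate each program's proportion:
  biology: 10.03/30.46 = 32.93% → 329.28
  chemistry: 2.38/30.46 = 7.81% → 78.14
  cs: 8.29/30.46 = 27.22% → 272.16
  math: 2.7/30.46 = 8.86% → 88.64
  physics: 7.06/30.46 = 23.18% → 231.78
Step 3: Verify: sum of allocations ≈ 1000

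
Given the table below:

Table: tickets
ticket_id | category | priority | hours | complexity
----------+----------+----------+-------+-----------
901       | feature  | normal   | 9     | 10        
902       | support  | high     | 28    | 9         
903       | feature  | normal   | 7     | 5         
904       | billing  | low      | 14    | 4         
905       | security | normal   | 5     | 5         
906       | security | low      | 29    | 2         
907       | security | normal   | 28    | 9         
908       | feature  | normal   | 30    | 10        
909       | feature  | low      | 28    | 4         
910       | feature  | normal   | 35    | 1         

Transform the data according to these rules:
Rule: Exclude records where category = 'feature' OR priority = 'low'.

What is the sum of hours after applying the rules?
61

Step 1: Find records where category = 'feature' OR priority = 'low'
Step 2: 7 records match, summing to 152
Step 3: Original sum: 213
Step 4: Remaining sum = 213 - 152 = 61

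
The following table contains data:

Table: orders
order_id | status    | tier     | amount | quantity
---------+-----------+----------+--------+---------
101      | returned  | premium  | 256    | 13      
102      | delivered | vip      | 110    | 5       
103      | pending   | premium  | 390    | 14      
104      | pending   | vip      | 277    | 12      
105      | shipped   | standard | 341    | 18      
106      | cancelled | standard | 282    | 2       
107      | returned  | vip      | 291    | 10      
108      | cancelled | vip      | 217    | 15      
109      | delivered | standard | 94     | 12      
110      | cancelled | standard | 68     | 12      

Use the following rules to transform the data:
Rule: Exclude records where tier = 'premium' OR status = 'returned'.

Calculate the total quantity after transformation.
76

Step 1: Find records where tier = 'premium' OR status = 'returned'
Step 2: 3 records match, summing to 37
Step 3: Original sum: 113
Step 4: Remaining sum = 113 - 37 = 76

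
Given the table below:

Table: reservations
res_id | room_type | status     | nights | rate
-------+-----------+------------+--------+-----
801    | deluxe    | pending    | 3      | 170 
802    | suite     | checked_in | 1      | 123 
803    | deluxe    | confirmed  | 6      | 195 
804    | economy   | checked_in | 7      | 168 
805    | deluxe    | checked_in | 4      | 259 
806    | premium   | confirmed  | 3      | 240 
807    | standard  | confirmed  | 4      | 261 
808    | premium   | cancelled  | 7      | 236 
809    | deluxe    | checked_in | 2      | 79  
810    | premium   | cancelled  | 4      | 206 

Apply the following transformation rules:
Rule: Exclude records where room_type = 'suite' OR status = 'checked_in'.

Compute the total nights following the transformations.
27

Step 1: Find records where room_type = 'suite' OR status = 'checked_in'
Step 2: 4 records match, summing to 14
Step 3: Original sum: 41
Step 4: Remaining sum = 41 - 14 = 27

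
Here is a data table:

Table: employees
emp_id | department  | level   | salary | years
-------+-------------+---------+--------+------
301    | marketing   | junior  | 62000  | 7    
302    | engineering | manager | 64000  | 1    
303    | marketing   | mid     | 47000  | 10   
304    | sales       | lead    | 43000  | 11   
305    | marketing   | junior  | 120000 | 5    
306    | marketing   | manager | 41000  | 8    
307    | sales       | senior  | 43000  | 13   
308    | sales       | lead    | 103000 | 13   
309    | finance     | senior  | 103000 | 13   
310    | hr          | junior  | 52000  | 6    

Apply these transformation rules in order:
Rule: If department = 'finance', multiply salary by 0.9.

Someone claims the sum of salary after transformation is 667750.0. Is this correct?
No, the correct result is 667700.0.

Step 1: Calculate the correct sum after transformation
Step 2: Apply multiplier 0.9 to records where department = 'finance'
Step 3: Correct result = 667700.0
Step 4: Claimed result = 667750.0
Step 5: 667700.0 ≠ 667750.0
Conclusion: The claimed result is incorrect. The correct answer is 667700.0.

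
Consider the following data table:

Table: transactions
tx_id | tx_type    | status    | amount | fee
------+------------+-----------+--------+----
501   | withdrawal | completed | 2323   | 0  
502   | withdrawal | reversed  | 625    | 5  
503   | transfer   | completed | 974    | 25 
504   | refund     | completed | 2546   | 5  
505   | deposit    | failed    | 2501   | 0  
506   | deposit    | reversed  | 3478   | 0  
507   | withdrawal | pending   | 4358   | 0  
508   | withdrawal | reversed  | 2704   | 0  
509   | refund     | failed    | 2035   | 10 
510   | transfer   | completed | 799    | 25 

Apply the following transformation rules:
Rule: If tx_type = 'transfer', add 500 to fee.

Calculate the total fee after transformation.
1070

Step 1: Count records where tx_type = 'transfer': 2
Step 2: Total bonus added: 2 × 500 = 1000
Step 3: Original sum of fee: 70
Step 4: Final sum = 70 + 1000 = 1070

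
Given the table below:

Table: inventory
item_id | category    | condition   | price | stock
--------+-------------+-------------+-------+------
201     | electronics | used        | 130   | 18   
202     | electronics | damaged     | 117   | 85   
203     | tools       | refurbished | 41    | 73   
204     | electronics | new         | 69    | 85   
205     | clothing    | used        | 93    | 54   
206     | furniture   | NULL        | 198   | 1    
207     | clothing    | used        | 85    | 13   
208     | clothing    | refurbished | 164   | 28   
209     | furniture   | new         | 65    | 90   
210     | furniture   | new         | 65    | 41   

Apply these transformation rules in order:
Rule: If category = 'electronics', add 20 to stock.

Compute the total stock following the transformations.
548

Step 1: Count records where category = 'electronics': 3
Step 2: Total bonus added: 3 × 20 = 60
Step 3: Original sum of stock: 488
Step 4: Final sum = 488 + 60 = 548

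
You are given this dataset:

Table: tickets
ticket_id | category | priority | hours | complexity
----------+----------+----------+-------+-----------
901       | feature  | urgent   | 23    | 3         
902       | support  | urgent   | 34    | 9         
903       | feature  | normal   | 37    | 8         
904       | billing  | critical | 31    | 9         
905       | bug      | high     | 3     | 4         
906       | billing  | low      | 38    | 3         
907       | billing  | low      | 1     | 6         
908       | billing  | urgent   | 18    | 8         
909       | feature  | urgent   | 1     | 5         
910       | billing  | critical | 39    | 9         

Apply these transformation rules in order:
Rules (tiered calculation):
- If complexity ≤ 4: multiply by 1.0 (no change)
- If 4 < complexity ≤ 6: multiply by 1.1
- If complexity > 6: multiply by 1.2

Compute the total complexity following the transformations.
73.7

Step 1: Tier 1 (complexity ≤ 4): 3 records, sum = 10 × 1.0 = 10.0
Step 2: Tier 2 (4 < complexity ≤ 6): 2 records, sum = 11 × 1.1 = 12.1
Step 3: Tier 3 (complexity > 6): 5 records, sum = 43 × 1.2 = 51.6
Step 4: Final sum = 10.0 + 12.1 + 51.6 = 73.7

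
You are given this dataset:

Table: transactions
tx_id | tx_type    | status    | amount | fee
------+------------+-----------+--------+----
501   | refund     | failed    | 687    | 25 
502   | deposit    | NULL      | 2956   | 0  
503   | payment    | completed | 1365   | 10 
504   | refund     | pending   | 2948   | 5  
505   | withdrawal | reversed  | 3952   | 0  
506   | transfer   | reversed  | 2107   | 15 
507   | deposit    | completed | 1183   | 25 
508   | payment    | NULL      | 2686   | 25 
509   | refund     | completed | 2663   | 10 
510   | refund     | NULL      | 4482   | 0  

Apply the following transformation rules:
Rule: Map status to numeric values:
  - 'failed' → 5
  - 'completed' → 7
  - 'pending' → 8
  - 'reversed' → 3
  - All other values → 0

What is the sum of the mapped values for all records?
40

Step 1: Apply mapping to each record
Step 2: Count by status:
  'failed': 1 records × 5 = 5
  'completed': 3 records × 7 = 21
  'pending': 1 records × 8 = 8
  'reversed': 2 records × 3 = 6
Step 3: Sum all mapped values = 40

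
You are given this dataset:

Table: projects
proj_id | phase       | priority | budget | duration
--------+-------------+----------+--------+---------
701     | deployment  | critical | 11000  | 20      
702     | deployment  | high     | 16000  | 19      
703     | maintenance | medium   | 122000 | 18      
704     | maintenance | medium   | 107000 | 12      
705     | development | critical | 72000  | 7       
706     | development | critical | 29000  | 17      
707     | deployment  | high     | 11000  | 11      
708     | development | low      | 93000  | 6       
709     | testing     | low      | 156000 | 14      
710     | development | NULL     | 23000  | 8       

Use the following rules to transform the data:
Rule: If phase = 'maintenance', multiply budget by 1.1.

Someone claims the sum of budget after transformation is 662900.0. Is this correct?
Yes, the result is correct.

Step 1: Calculate the correct sum after transformation
Step 2: Apply multiplier 1.1 to records where phase = 'maintenance'
Step 3: Correct result = 662900.0
Step 4: Claimed result = 662900.0
Step 5: 662900.0 = 662900.0 ✓
Conclusion: The claimed result is correct.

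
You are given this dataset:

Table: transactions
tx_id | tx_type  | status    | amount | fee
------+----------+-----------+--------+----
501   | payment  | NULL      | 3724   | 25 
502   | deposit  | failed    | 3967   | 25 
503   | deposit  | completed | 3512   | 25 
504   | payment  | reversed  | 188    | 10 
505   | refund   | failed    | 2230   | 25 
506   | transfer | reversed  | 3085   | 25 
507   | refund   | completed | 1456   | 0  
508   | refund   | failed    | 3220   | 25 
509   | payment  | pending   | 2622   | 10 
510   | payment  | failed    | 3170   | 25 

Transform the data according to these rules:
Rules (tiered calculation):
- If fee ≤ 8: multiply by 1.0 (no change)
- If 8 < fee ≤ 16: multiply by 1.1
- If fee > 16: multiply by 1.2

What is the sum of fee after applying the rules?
232.0

Step 1: Tier 1 (fee ≤ 8): 1 records, sum = 0 × 1.0 = 0.0
Step 2: Tier 2 (8 < fee ≤ 16): 2 records, sum = 20 × 1.1 = 22.0
Step 3: Tier 3 (fee > 16): 7 records, sum = 175 × 1.2 = 210.0
Step 4: Final sum = 0.0 + 22.0 + 210.0 = 232.0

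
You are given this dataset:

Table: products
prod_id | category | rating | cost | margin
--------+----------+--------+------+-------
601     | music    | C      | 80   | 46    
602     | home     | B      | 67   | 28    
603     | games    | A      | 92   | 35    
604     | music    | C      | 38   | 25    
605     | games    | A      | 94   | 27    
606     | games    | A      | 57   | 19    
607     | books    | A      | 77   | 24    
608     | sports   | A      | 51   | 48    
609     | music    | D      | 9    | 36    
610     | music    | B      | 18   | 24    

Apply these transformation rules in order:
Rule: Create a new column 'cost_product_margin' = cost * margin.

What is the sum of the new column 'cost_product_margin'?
18399

Step 1: For each record, compute cost * margin
Example calculations:
  80 * 46 = 3680
  67 * 28 = 1876
  92 * 35 = 3220
  ...
Step 2: Sum all derived values
Step 3: Total = 18399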